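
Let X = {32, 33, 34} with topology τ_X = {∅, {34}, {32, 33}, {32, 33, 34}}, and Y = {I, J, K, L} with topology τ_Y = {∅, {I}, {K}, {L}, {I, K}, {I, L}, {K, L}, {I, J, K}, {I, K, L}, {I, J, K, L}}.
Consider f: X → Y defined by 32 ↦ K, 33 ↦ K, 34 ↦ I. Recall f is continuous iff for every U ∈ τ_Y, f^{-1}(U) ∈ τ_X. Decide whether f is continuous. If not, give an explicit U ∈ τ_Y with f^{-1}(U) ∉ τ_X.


f IS continuous.

Compute f^{-1}(U) for each U ∈ τ_Y:
  U = ∅: f^{-1}(U) = ∅ ∈ τ_X ✓.
  U = {I}: f^{-1}(U) = {34} ∈ τ_X ✓.
  U = {K}: f^{-1}(U) = {32, 33} ∈ τ_X ✓.
  U = {L}: f^{-1}(U) = ∅ ∈ τ_X ✓.
  U = {I, K}: f^{-1}(U) = {32, 33, 34} ∈ τ_X ✓.
  U = {I, L}: f^{-1}(U) = {34} ∈ τ_X ✓.
  U = {K, L}: f^{-1}(U) = {32, 33} ∈ τ_X ✓.
  U = {I, J, K}: f^{-1}(U) = {32, 33, 34} ∈ τ_X ✓.
  U = {I, K, L}: f^{-1}(U) = {32, 33, 34} ∈ τ_X ✓.
  U = {I, J, K, L}: f^{-1}(U) = {32, 33, 34} ∈ τ_X ✓.
Every preimage lies in τ_X, so f IS continuous.


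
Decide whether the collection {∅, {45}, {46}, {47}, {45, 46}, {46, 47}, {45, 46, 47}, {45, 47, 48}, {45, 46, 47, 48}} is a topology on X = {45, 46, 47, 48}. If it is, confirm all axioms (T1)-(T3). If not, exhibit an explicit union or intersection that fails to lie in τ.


τ is NOT a topology on X.

Axiom (T1): ∅ ∈ τ? Yes; X ∈ τ? Yes.
Axiom (T2/T3): check pairwise unions and intersections of members of τ.
Counterexample for (T2): {45} ∪ {47} = {45, 47} ∉ τ. Therefore τ is NOT a topology.


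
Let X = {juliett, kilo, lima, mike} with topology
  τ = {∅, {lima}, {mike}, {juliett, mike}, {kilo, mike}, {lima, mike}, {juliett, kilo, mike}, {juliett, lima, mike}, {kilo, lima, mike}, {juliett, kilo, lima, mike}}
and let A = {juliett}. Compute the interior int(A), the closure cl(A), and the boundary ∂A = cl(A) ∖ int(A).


int(A) = ∅, cl(A) = {juliett}, ∂A = {juliett}.

Closed sets in (X, τ) are complements of opens:
  closed(X, τ) = {∅, {juliett}, {kilo}, {lima}, {juliett, kilo}, {juliett, lima}, {kilo, lima}, {juliett, kilo, lima}, {juliett, kilo, mike}, {juliett, kilo, lima, mike}}.
int(A) = ⋃ {U ∈ τ : U ⊆ A}. Opens contained in A: ∅.
Taking the union of these: int(A) = ∅.
cl(A) = ⋂ {C closed : A ⊆ C}. Closed sets containing A: {juliett}, {juliett, kilo}, {juliett, lima}, {juliett, kilo, lima}, {juliett, kilo, mike}, {juliett, kilo, lima, mike}.
Intersecting these: cl(A) = {juliett}.
∂A = cl(A) ∖ int(A) = {juliett} ∖ ∅ = {juliett}.


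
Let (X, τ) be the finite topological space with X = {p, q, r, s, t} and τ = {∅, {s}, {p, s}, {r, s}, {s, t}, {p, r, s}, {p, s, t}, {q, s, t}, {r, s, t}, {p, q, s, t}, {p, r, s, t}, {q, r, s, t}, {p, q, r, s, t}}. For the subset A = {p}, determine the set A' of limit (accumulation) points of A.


A' = ∅

For each x ∈ X, list the open sets U ∈ τ with x ∈ U, then check whether U ∩ (A ∖ {x}) ≠ ∅ for every such U.
  x = p: open {p, s} ∋ x has {p, s} ∩ (A ∖ {p}) = ∅, so x is NOT a limit point.
  x = q: open {q, s, t} ∋ x has {q, s, t} ∩ (A ∖ {q}) = ∅, so x is NOT a limit point.
  x = r: open {r, s} ∋ x has {r, s} ∩ (A ∖ {r}) = ∅, so x is NOT a limit point.
  x = s: open {s} ∋ x has {s} ∩ (A ∖ {s}) = ∅, so x is NOT a limit point.
  x = t: open {s, t} ∋ x has {s, t} ∩ (A ∖ {t}) = ∅, so x is NOT a limit point.
Collecting: A' = ∅.


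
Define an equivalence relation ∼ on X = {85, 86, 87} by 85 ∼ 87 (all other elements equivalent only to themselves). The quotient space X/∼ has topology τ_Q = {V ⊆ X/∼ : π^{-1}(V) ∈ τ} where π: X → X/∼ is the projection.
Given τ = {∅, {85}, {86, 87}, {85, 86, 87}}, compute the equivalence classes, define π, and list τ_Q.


X/∼ = {[85=87], [86]}; |τ_Q| = 2.

Equivalence classes: [85=87], [86].
Quotient map π: X → X/∼ sends 85 ↦ [85=87], 86 ↦ [86], 87 ↦ [85=87].
For each subset V ⊆ X/∼, compute π^{-1}(V) ⊆ X and check whether π^{-1}(V) ∈ τ. V is open in τ_Q iff π^{-1}(V) ∈ τ.
  V = {}: π^{-1}(V) = ∅ ∈ τ ✓.
  V = {[85=87]}: π^{-1}(V) = {85, 87} ∉ τ ✗.
  V = {[86]}: π^{-1}(V) = {86} ∉ τ ✗.
  V = {[85=87], [86]}: π^{-1}(V) = {85, 86, 87} ∈ τ ✓.
Open sets in the quotient: τ_Q = {{}, {[85=87], [86]}} (2 elements).


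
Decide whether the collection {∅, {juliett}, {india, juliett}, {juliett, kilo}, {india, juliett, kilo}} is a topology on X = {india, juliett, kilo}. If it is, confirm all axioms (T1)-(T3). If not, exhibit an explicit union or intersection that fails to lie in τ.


τ IS a topology on X.

Axiom (T1): ∅ ∈ τ? Yes; X ∈ τ? Yes.
Axiom (T2/T3): check pairwise unions and intersections of members of τ.
All pairwise intersections and unions checked — each lies in τ. Therefore τ satisfies (T1), (T2), (T3): it IS a topology on X.


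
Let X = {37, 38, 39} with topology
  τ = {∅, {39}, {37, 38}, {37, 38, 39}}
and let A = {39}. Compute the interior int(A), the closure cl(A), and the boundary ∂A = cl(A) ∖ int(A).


int(A) = {39}, cl(A) = {39}, ∂A = ∅.

Closed sets in (X, τ) are complements of opens:
  closed(X, τ) = {∅, {39}, {37, 38}, {37, 38, 39}}.
int(A) = ⋃ {U ∈ τ : U ⊆ A}. Opens contained in A: ∅, {39}.
Taking the union of these: int(A) = {39}.
cl(A) = ⋂ {C closed : A ⊆ C}. Closed sets containing A: {39}, {37, 38, 39}.
Intersecting these: cl(A) = {39}.
∂A = cl(A) ∖ int(A) = {39} ∖ {39} = ∅.


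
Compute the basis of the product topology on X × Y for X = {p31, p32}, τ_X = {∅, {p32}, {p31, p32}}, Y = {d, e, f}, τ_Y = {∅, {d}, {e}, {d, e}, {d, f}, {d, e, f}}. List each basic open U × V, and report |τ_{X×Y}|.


Basis B = {∅ × ∅, {p32} × {d}, {p32} × {e}, {p31, p32} × {d}, {p31, p32} × {e}, {p32} × {d, e}, {p32} × {d, f}, {p32} × {d, e, f}, {p31, p32} × {d, e}, {p31, p32} × {d, f}, {p31, p32} × {d, e, f}}; |τ_{X×Y}| = 18.

Enumerate products U × V with U ∈ τ_X, V ∈ τ_Y (deduplicated):
  ∅ × ∅ = {} (∅)
  {p32} × {d} = {(p32,d)}
  {p32} × {e} = {(p32,e)}
  {p31, p32} × {d} = {(p31,d), (p32,d)}
  {p31, p32} × {e} = {(p31,e), (p32,e)}
  {p32} × {d, e} = {(p32,d), (p32,e)}
  {p32} × {d, f} = {(p32,d), (p32,f)}
  {p32} × {d, e, f} = {(p32,d), (p32,e), (p32,f)}
  {p31, p32} × {d, e} = {(p31,d), (p31,e), (p32,d), (p32,e)}
  {p31, p32} × {d, f} = {(p31,d), (p31,f), (p32,d), (p32,f)}
  {p31, p32} × {d, e, f} = {(p31,d), (p31,e), (p31,f), (p32,d), (p32,e), (p32,f)}
These 11 distinct sets form the basis B.
Close under arbitrary unions to get τ_{X×Y}; counting gives |τ_{X×Y}| = 18.


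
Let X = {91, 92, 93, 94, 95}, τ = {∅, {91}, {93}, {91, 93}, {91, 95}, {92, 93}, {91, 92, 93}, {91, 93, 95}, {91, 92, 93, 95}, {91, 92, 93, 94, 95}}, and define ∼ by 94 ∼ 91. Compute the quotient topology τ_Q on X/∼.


X/∼ = {[91=94], [92], [93], [95]}; |τ_Q| = 4.

Equivalence classes: [91=94], [92], [93], [95].
Quotient map π: X → X/∼ sends 91 ↦ [91=94], 92 ↦ [92], 93 ↦ [93], 94 ↦ [91=94], 95 ↦ [95].
For each subset V ⊆ X/∼, compute π^{-1}(V) ⊆ X and check whether π^{-1}(V) ∈ τ. V is open in τ_Q iff π^{-1}(V) ∈ τ.
  V = {}: π^{-1}(V) = ∅ ∈ τ ✓.
  V = {[91=94]}: π^{-1}(V) = {91, 94} ∉ τ ✗.
  V = {[92]}: π^{-1}(V) = {92} ∉ τ ✗.
  V = {[91=94], [92]}: π^{-1}(V) = {91, 92, 94} ∉ τ ✗.
  V = {[93]}: π^{-1}(V) = {93} ∈ τ ✓.
  V = {[91=94], [93]}: π^{-1}(V) = {91, 93, 94} ∉ τ ✗.
  V = {[92], [93]}: π^{-1}(V) = {92, 93} ∈ τ ✓.
  V = {[91=94], [92], [93]}: π^{-1}(V) = {91, 92, 93, 94} ∉ τ ✗.
  V = {[95]}: π^{-1}(V) = {95} ∉ τ ✗.
  V = {[91=94], [95]}: π^{-1}(V) = {91, 94, 95} ∉ τ ✗.
  V = {[92], [95]}: π^{-1}(V) = {92, 95} ∉ τ ✗.
  V = {[91=94], [92], [95]}: π^{-1}(V) = {91, 92, 94, 95} ∉ τ ✗.
  V = {[93], [95]}: π^{-1}(V) = {93, 95} ∉ τ ✗.
  V = {[91=94], [93], [95]}: π^{-1}(V) = {91, 93, 94, 95} ∉ τ ✗.
  V = {[92], [93], [95]}: π^{-1}(V) = {92, 93, 95} ∉ τ ✗.
  V = {[91=94], [92], [93], [95]}: π^{-1}(V) = {91, 92, 93, 94, 95} ∈ τ ✓.
Open sets in the quotient: τ_Q = {{}, {[93]}, {[92], [93]}, {[91=94], [92], [93], [95]}} (4 elements).


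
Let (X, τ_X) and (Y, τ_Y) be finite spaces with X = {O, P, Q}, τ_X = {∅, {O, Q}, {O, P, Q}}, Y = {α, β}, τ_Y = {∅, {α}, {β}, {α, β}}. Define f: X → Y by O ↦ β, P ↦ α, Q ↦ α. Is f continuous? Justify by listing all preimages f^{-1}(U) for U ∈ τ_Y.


f is NOT continuous.

Compute f^{-1}(U) for each U ∈ τ_Y:
  U = ∅: f^{-1}(U) = ∅ ∈ τ_X ✓.
  U = {α}: f^{-1}(U) = {P, Q} ∉ τ_X ✗.
  U = {β}: f^{-1}(U) = {O} ∉ τ_X ✗.
  U = {α, β}: f^{-1}(U) = {O, P, Q} ∈ τ_X ✓.
Found U = {α} with f^{-1}(U) = {P, Q} not in τ_X. Therefore f is NOT continuous.


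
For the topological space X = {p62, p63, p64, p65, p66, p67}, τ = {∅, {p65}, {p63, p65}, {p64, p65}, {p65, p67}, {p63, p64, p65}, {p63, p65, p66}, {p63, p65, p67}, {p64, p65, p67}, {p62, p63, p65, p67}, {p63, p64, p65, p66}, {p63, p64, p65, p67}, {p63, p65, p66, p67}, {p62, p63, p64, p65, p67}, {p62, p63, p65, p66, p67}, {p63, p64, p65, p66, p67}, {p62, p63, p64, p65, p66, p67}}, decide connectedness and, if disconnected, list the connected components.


(X, τ) is connected.

Find clopen sets (U ∈ τ with X ∖ U ∈ τ):
  U = ∅, X ∖ U = {p62, p63, p64, p65, p66, p67} — both open, so U is clopen.
  U = {p62, p63, p64, p65, p66, p67}, X ∖ U = ∅ — both open, so U is clopen.
Only trivial clopens (∅ and X) exist, so (X, τ) is connected.
Compute connected components by grouping points that agree on all clopens:
  component: {p62, p63, p64, p65, p66, p67}


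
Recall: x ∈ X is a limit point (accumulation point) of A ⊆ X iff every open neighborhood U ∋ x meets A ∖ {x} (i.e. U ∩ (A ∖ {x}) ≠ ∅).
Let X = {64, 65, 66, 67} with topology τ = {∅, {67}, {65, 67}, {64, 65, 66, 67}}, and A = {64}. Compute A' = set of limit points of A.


A' = {66}

For each x ∈ X, list the open sets U ∈ τ with x ∈ U, then check whether U ∩ (A ∖ {x}) ≠ ∅ for every such U.
  x = 64: open {64, 65, 66, 67} ∋ x has {64, 65, 66, 67} ∩ (A ∖ {64}) = ∅, so x is NOT a limit point.
  x = 65: open {65, 67} ∋ x has {65, 67} ∩ (A ∖ {65}) = ∅, so x is NOT a limit point.
  x = 66: opens ∋ x are {64, 65, 66, 67}; each meets A ∖ {66}, so x IS a limit point.
  x = 67: open {67} ∋ x has {67} ∩ (A ∖ {67}) = ∅, so x is NOT a limit point.
Collecting: A' = {66}.


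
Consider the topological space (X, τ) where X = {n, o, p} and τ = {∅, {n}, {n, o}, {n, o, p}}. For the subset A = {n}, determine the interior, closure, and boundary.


int(A) = {n}, cl(A) = {n, o, p}, ∂A = {o, p}.

Closed sets in (X, τ) are complements of opens:
  closed(X, τ) = {∅, {p}, {o, p}, {n, o, p}}.
int(A) = ⋃ {U ∈ τ : U ⊆ A}. Opens contained in A: ∅, {n}.
Taking the union of these: int(A) = {n}.
cl(A) = ⋂ {C closed : A ⊆ C}. Closed sets containing A: {n, o, p}.
Intersecting these: cl(A) = {n, o, p}.
∂A = cl(A) ∖ int(A) = {n, o, p} ∖ {n} = {o, p}.


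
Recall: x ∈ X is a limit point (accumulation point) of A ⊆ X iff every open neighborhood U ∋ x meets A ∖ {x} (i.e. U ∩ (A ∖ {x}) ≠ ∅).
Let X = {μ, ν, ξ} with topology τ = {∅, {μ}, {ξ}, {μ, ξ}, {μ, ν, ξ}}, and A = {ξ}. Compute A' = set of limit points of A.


A' = {ν}

For each x ∈ X, list the open sets U ∈ τ with x ∈ U, then check whether U ∩ (A ∖ {x}) ≠ ∅ for every such U.
  x = μ: open {μ} ∋ x has {μ} ∩ (A ∖ {μ}) = ∅, so x is NOT a limit point.
  x = ν: opens ∋ x are {μ, ν, ξ}; each meets A ∖ {ν}, so x IS a limit point.
  x = ξ: open {ξ} ∋ x has {ξ} ∩ (A ∖ {ξ}) = ∅, so x is NOT a limit point.
Collecting: A' = {ν}.


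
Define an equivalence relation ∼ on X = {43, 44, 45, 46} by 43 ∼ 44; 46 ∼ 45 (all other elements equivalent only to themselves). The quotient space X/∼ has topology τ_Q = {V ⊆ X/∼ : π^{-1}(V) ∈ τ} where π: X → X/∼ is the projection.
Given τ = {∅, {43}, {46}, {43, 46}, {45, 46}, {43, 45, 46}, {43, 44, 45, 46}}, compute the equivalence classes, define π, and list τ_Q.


X/∼ = {[43=44], [45=46]}; |τ_Q| = 3.

Equivalence classes: [43=44], [45=46].
Quotient map π: X → X/∼ sends 43 ↦ [43=44], 44 ↦ [43=44], 45 ↦ [45=46], 46 ↦ [45=46].
For each subset V ⊆ X/∼, compute π^{-1}(V) ⊆ X and check whether π^{-1}(V) ∈ τ. V is open in τ_Q iff π^{-1}(V) ∈ τ.
  V = {}: π^{-1}(V) = ∅ ∈ τ ✓.
  V = {[43=44]}: π^{-1}(V) = {43, 44} ∉ τ ✗.
  V = {[45=46]}: π^{-1}(V) = {45, 46} ∈ τ ✓.
  V = {[43=44], [45=46]}: π^{-1}(V) = {43, 44, 45, 46} ∈ τ ✓.
Open sets in the quotient: τ_Q = {{}, {[45=46]}, {[43=44], [45=46]}} (3 elements).


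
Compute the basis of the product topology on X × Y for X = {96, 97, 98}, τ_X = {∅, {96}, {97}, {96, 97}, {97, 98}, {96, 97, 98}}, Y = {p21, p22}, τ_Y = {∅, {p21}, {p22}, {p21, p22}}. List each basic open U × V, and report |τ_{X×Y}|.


Basis B = {∅ × ∅, {96} × {p21}, {96} × {p22}, {97} × {p21}, {97} × {p22}, {96} × {p21, p22}, {96, 97} × {p21}, {96, 97} × {p22}, {97} × {p21, p22}, {97, 98} × {p21}, {97, 98} × {p22}, {96, 97, 98} × {p21}, {96, 97, 98} × {p22}, {96, 97} × {p21, p22}, {97, 98} × {p21, p22}, {96, 97, 98} × {p21, p22}}; |τ_{X×Y}| = 36.

Enumerate products U × V with U ∈ τ_X, V ∈ τ_Y (deduplicated):
  ∅ × ∅ = {} (∅)
  {96} × {p21} = {(96,p21)}
  {96} × {p22} = {(96,p22)}
  {97} × {p21} = {(97,p21)}
  {97} × {p22} = {(97,p22)}
  {96} × {p21, p22} = {(96,p21), (96,p22)}
  {96, 97} × {p21} = {(96,p21), (97,p21)}
  {96, 97} × {p22} = {(96,p22), (97,p22)}
  {97} × {p21, p22} = {(97,p21), (97,p22)}
  {97, 98} × {p21} = {(97,p21), (98,p21)}
  {97, 98} × {p22} = {(97,p22), (98,p22)}
  {96, 97, 98} × {p21} = {(96,p21), (97,p21), (98,p21)}
  {96, 97, 98} × {p22} = {(96,p22), (97,p22), (98,p22)}
  {96, 97} × {p21, p22} = {(96,p21), (96,p22), (97,p21), (97,p22)}
  {97, 98} × {p21, p22} = {(97,p21), (97,p22), (98,p21), (98,p22)}
  {96, 97, 98} × {p21, p22} = {(96,p21), (96,p22), (97,p21), (97,p22), (98,p21), (98,p22)}
These 16 distinct sets form the basis B.
Close under arbitrary unions to get τ_{X×Y}; counting gives |τ_{X×Y}| = 36.


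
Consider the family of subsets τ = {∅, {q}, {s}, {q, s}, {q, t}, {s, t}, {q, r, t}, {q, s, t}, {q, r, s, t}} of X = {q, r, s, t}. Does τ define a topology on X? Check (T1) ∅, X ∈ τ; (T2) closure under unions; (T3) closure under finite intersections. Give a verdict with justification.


τ is NOT a topology on X.

Axiom (T1): ∅ ∈ τ? Yes; X ∈ τ? Yes.
Axiom (T2/T3): check pairwise unions and intersections of members of τ.
Counterexample for (T3): {q, t} ∩ {s, t} = {t} ∉ τ. Therefore τ is NOT a topology.


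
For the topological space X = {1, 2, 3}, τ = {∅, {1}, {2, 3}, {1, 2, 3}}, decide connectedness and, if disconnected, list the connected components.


(X, τ) is disconnected; components = [{1}, {2, 3}].

Find clopen sets (U ∈ τ with X ∖ U ∈ τ):
  U = ∅, X ∖ U = {1, 2, 3} — both open, so U is clopen.
  U = {1}, X ∖ U = {2, 3} — both open, so U is clopen.
  U = {2, 3}, X ∖ U = {1} — both open, so U is clopen.
  U = {1, 2, 3}, X ∖ U = ∅ — both open, so U is clopen.
Nontrivial clopen(s) exist: e.g. {1}. So (X, τ) is disconnected.
Compute connected components by grouping points that agree on all clopens:
  component: {1}
  component: {2, 3}


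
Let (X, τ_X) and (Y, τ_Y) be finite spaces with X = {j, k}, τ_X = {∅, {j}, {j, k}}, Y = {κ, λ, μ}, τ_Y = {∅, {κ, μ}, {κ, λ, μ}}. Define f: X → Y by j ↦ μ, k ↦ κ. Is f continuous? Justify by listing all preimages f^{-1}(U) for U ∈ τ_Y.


f IS continuous.

Compute f^{-1}(U) for each U ∈ τ_Y:
  U = ∅: f^{-1}(U) = ∅ ∈ τ_X ✓.
  U = {κ, μ}: f^{-1}(U) = {j, k} ∈ τ_X ✓.
  U = {κ, λ, μ}: f^{-1}(U) = {j, k} ∈ τ_X ✓.
Every preimage lies in τ_X, so f IS continuous.


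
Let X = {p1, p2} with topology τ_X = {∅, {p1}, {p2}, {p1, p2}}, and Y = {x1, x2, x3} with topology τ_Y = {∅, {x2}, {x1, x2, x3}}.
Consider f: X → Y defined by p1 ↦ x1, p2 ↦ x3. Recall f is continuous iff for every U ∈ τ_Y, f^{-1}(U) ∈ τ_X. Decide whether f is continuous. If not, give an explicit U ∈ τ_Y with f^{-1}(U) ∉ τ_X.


f IS continuous.

Compute f^{-1}(U) for each U ∈ τ_Y:
  U = ∅: f^{-1}(U) = ∅ ∈ τ_X ✓.
  U = {x2}: f^{-1}(U) = ∅ ∈ τ_X ✓.
  U = {x1, x2, x3}: f^{-1}(U) = {p1, p2} ∈ τ_X ✓.
Every preimage lies in τ_X, so f IS continuous.


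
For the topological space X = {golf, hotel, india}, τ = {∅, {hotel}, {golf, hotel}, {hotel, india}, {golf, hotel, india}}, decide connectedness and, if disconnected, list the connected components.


(X, τ) is connected.

Find clopen sets (U ∈ τ with X ∖ U ∈ τ):
  U = ∅, X ∖ U = {golf, hotel, india} — both open, so U is clopen.
  U = {golf, hotel, india}, X ∖ U = ∅ — both open, so U is clopen.
Only trivial clopens (∅ and X) exist, so (X, τ) is connected.
Compute connected components by grouping points that agree on all clopens:
  component: {golf, hotel, india}


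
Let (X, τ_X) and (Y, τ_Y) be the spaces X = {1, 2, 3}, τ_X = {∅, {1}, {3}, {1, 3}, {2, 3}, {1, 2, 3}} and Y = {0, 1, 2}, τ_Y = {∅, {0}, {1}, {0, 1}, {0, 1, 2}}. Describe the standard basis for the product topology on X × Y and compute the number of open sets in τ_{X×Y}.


Basis B = {∅ × ∅, {1} × {0}, {1} × {1}, {3} × {0}, {3} × {1}, {1} × {0, 1}, {1, 3} × {0}, {1, 3} × {1}, {2, 3} × {0}, {2, 3} × {1}, {3} × {0, 1}, {1} × {0, 1, 2}, {1, 2, 3} × {0}, {1, 2, 3} × {1}, {3} × {0, 1, 2}, {1, 3} × {0, 1}, {2, 3} × {0, 1}, {1, 3} × {0, 1, 2}, {1, 2, 3} × {0, 1}, {2, 3} × {0, 1, 2}, {1, 2, 3} × {0, 1, 2}}; |τ_{X×Y}| = 70.

Enumerate products U × V with U ∈ τ_X, V ∈ τ_Y (deduplicated):
  ∅ × ∅ = {} (∅)
  {1} × {0} = {(1,0)}
  {1} × {1} = {(1,1)}
  {3} × {0} = {(3,0)}
  {3} × {1} = {(3,1)}
  {1} × {0, 1} = {(1,0), (1,1)}
  {1, 3} × {0} = {(1,0), (3,0)}
  {1, 3} × {1} = {(1,1), (3,1)}
  {2, 3} × {0} = {(2,0), (3,0)}
  {2, 3} × {1} = {(2,1), (3,1)}
  {3} × {0, 1} = {(3,0), (3,1)}
  {1} × {0, 1, 2} = {(1,0), (1,1), (1,2)}
  {1, 2, 3} × {0} = {(1,0), (2,0), (3,0)}
  {1, 2, 3} × {1} = {(1,1), (2,1), (3,1)}
  {3} × {0, 1, 2} = {(3,0), (3,1), (3,2)}
  {1, 3} × {0, 1} = {(1,0), (1,1), (3,0), (3,1)}
  {2, 3} × {0, 1} = {(2,0), (2,1), (3,0), (3,1)}
  {1, 3} × {0, 1, 2} = {(1,0), (1,1), (1,2), (3,0), (3,1), (3,2)}
  {1, 2, 3} × {0, 1} = {(1,0), (1,1), (2,0), (2,1), (3,0), (3,1)}
  {2, 3} × {0, 1, 2} = {(2,0), (2,1), (2,2), (3,0), (3,1), (3,2)}
  {1, 2, 3} × {0, 1, 2} = {(1,0), (1,1), (1,2), (2,0), (2,1), (2,2), (3,0), (3,1), (3,2)}
These 21 distinct sets form the basis B.
Close under arbitrary unions to get τ_{X×Y}; counting gives |τ_{X×Y}| = 70.


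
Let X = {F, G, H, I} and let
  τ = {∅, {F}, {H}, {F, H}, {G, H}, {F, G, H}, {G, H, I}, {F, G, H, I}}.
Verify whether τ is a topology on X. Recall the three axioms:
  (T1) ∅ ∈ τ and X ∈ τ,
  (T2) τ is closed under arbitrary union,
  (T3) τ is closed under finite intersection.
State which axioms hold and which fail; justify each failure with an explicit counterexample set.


τ IS a topology on X.

Axiom (T1): ∅ ∈ τ? Yes; X ∈ τ? Yes.
Axiom (T2/T3): check pairwise unions and intersections of members of τ.
All pairwise intersections and unions checked — each lies in τ. Therefore τ satisfies (T1), (T2), (T3): it IS a topology on X.


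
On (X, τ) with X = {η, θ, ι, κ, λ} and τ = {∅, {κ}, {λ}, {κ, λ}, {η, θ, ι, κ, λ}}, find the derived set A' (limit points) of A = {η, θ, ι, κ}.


A' = {η, θ, ι}

For each x ∈ X, list the open sets U ∈ τ with x ∈ U, then check whether U ∩ (A ∖ {x}) ≠ ∅ for every such U.
  x = η: opens ∋ x are {η, θ, ι, κ, λ}; each meets A ∖ {η}, so x IS a limit point.
  x = θ: opens ∋ x are {η, θ, ι, κ, λ}; each meets A ∖ {θ}, so x IS a limit point.
  x = ι: opens ∋ x are {η, θ, ι, κ, λ}; each meets A ∖ {ι}, so x IS a limit point.
  x = κ: open {κ} ∋ x has {κ} ∩ (A ∖ {κ}) = ∅, so x is NOT a limit point.
  x = λ: open {λ} ∋ x has {λ} ∩ (A ∖ {λ}) = ∅, so x is NOT a limit point.
Collecting: A' = {η, θ, ι}.


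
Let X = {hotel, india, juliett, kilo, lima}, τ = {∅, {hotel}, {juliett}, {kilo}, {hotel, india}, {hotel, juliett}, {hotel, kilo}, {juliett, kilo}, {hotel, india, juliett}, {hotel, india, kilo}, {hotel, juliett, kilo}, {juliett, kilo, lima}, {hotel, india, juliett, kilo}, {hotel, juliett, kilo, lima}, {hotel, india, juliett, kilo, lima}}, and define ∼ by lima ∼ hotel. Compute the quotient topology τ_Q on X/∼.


X/∼ = {[hotel=lima], [india], [juliett], [kilo]}; |τ_Q| = 6.

Equivalence classes: [hotel=lima], [india], [juliett], [kilo].
Quotient map π: X → X/∼ sends hotel ↦ [hotel=lima], india ↦ [india], juliett ↦ [juliett], kilo ↦ [kilo], lima ↦ [hotel=lima].
For each subset V ⊆ X/∼, compute π^{-1}(V) ⊆ X and check whether π^{-1}(V) ∈ τ. V is open in τ_Q iff π^{-1}(V) ∈ τ.
  V = {}: π^{-1}(V) = ∅ ∈ τ ✓.
  V = {[hotel=lima]}: π^{-1}(V) = {hotel, lima} ∉ τ ✗.
  V = {[india]}: π^{-1}(V) = {india} ∉ τ ✗.
  V = {[hotel=lima], [india]}: π^{-1}(V) = {hotel, india, lima} ∉ τ ✗.
  V = {[juliett]}: π^{-1}(V) = {juliett} ∈ τ ✓.
  V = {[hotel=lima], [juliett]}: π^{-1}(V) = {hotel, juliett, lima} ∉ τ ✗.
  V = {[india], [juliett]}: π^{-1}(V) = {india, juliett} ∉ τ ✗.
  V = {[hotel=lima], [india], [juliett]}: π^{-1}(V) = {hotel, india, juliett, lima} ∉ τ ✗.
  V = {[kilo]}: π^{-1}(V) = {kilo} ∈ τ ✓.
  V = {[hotel=lima], [kilo]}: π^{-1}(V) = {hotel, kilo, lima} ∉ τ ✗.
  V = {[india], [kilo]}: π^{-1}(V) = {india, kilo} ∉ τ ✗.
  V = {[hotel=lima], [india], [kilo]}: π^{-1}(V) = {hotel, india, kilo, lima} ∉ τ ✗.
  V = {[juliett], [kilo]}: π^{-1}(V) = {juliett, kilo} ∈ τ ✓.
  V = {[hotel=lima], [juliett], [kilo]}: π^{-1}(V) = {hotel, juliett, kilo, lima} ∈ τ ✓.
  V = {[india], [juliett], [kilo]}: π^{-1}(V) = {india, juliett, kilo} ∉ τ ✗.
  V = {[hotel=lima], [india], [juliett], [kilo]}: π^{-1}(V) = {hotel, india, juliett, kilo, lima} ∈ τ ✓.
Open sets in the quotient: τ_Q = {{}, {[juliett]}, {[kilo]}, {[juliett], [kilo]}, {[hotel=lima], [juliett], [kilo]}, {[hotel=lima], [india], [juliett], [kilo]}} (6 elements).


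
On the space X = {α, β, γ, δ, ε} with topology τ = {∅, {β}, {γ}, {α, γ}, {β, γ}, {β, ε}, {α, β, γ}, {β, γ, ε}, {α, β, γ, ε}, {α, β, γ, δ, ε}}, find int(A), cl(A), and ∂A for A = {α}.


int(A) = ∅, cl(A) = {α, δ}, ∂A = {α, δ}.

Closed sets in (X, τ) are complements of opens:
  closed(X, τ) = {∅, {δ}, {α, δ}, {δ, ε}, {α, γ, δ}, {α, δ, ε}, {β, δ, ε}, {α, β, δ, ε}, {α, γ, δ, ε}, {α, β, γ, δ, ε}}.
int(A) = ⋃ {U ∈ τ : U ⊆ A}. Opens contained in A: ∅.
Taking the union of these: int(A) = ∅.
cl(A) = ⋂ {C closed : A ⊆ C}. Closed sets containing A: {α, δ}, {α, γ, δ}, {α, δ, ε}, {α, β, δ, ε}, {α, γ, δ, ε}, {α, β, γ, δ, ε}.
Intersecting these: cl(A) = {α, δ}.
∂A = cl(A) ∖ int(A) = {α, δ} ∖ ∅ = {α, δ}.


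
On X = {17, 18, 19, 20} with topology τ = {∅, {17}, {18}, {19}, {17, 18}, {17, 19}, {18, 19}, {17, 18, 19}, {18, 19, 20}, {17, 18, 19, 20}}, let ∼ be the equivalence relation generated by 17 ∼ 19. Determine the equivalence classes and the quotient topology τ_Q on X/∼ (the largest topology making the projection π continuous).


X/∼ = {[17=19], [18], [20]}; |τ_Q| = 5.

Equivalence classes: [17=19], [18], [20].
Quotient map π: X → X/∼ sends 17 ↦ [17=19], 18 ↦ [18], 19 ↦ [17=19], 20 ↦ [20].
For each subset V ⊆ X/∼, compute π^{-1}(V) ⊆ X and check whether π^{-1}(V) ∈ τ. V is open in τ_Q iff π^{-1}(V) ∈ τ.
  V = {}: π^{-1}(V) = ∅ ∈ τ ✓.
  V = {[17=19]}: π^{-1}(V) = {17, 19} ∈ τ ✓.
  V = {[18]}: π^{-1}(V) = {18} ∈ τ ✓.
  V = {[17=19], [18]}: π^{-1}(V) = {17, 18, 19} ∈ τ ✓.
  V = {[20]}: π^{-1}(V) = {20} ∉ τ ✗.
  V = {[17=19], [20]}: π^{-1}(V) = {17, 19, 20} ∉ τ ✗.
  V = {[18], [20]}: π^{-1}(V) = {18, 20} ∉ τ ✗.
  V = {[17=19], [18], [20]}: π^{-1}(V) = {17, 18, 19, 20} ∈ τ ✓.
Open sets in the quotient: τ_Q = {{}, {[17=19]}, {[18]}, {[17=19], [18]}, {[17=19], [18], [20]}} (5 elements).


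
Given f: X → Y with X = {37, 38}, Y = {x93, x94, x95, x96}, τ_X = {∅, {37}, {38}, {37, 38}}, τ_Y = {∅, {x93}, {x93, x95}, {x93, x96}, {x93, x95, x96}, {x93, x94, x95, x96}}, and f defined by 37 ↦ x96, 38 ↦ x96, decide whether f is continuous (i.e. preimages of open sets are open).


f IS continuous.

Compute f^{-1}(U) for each U ∈ τ_Y:
  U = ∅: f^{-1}(U) = ∅ ∈ τ_X ✓.
  U = {x93}: f^{-1}(U) = ∅ ∈ τ_X ✓.
  U = {x93, x95}: f^{-1}(U) = ∅ ∈ τ_X ✓.
  U = {x93, x96}: f^{-1}(U) = {37, 38} ∈ τ_X ✓.
  U = {x93, x95, x96}: f^{-1}(U) = {37, 38} ∈ τ_X ✓.
  U = {x93, x94, x95, x96}: f^{-1}(U) = {37, 38} ∈ τ_X ✓.
Every preimage lies in τ_X, so f IS continuous.


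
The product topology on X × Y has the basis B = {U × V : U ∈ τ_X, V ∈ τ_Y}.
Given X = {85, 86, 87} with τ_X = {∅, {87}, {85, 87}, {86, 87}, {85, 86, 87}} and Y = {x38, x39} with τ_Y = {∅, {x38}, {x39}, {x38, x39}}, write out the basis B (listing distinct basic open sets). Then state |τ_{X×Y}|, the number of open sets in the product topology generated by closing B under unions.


Basis B = {∅ × ∅, {87} × {x38}, {87} × {x39}, {85, 87} × {x38}, {85, 87} × {x39}, {86, 87} × {x38}, {86, 87} × {x39}, {87} × {x38, x39}, {85, 86, 87} × {x38}, {85, 86, 87} × {x39}, {85, 87} × {x38, x39}, {86, 87} × {x38, x39}, {85, 86, 87} × {x38, x39}}; |τ_{X×Y}| = 25.

Enumerate products U × V with U ∈ τ_X, V ∈ τ_Y (deduplicated):
  ∅ × ∅ = {} (∅)
  {87} × {x38} = {(87,x38)}
  {87} × {x39} = {(87,x39)}
  {85, 87} × {x38} = {(85,x38), (87,x38)}
  {85, 87} × {x39} = {(85,x39), (87,x39)}
  {86, 87} × {x38} = {(86,x38), (87,x38)}
  {86, 87} × {x39} = {(86,x39), (87,x39)}
  {87} × {x38, x39} = {(87,x38), (87,x39)}
  {85, 86, 87} × {x38} = {(85,x38), (86,x38), (87,x38)}
  {85, 86, 87} × {x39} = {(85,x39), (86,x39), (87,x39)}
  {85, 87} × {x38, x39} = {(85,x38), (85,x39), (87,x38), (87,x39)}
  {86, 87} × {x38, x39} = {(86,x38), (86,x39), (87,x38), (87,x39)}
  {85, 86, 87} × {x38, x39} = {(85,x38), (85,x39), (86,x38), (86,x39), (87,x38), (87,x39)}
These 13 distinct sets form the basis B.
Close under arbitrary unions to get τ_{X×Y}; counting gives |τ_{X×Y}| = 25.


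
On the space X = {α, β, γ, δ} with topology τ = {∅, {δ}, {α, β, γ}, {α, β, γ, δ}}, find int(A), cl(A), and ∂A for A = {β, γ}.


int(A) = ∅, cl(A) = {α, β, γ}, ∂A = {α, β, γ}.

Closed sets in (X, τ) are complements of opens:
  closed(X, τ) = {∅, {δ}, {α, β, γ}, {α, β, γ, δ}}.
int(A) = ⋃ {U ∈ τ : U ⊆ A}. Opens contained in A: ∅.
Taking the union of these: int(A) = ∅.
cl(A) = ⋂ {C closed : A ⊆ C}. Closed sets containing A: {α, β, γ}, {α, β, γ, δ}.
Intersecting these: cl(A) = {α, β, γ}.
∂A = cl(A) ∖ int(A) = {α, β, γ} ∖ ∅ = {α, β, γ}.


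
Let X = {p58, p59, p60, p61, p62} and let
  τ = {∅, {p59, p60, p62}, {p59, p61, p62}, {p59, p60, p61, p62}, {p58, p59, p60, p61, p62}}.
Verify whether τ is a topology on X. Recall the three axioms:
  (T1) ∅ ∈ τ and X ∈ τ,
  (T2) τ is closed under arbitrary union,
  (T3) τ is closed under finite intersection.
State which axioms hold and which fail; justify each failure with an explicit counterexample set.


τ is NOT a topology on X.

Axiom (T1): ∅ ∈ τ? Yes; X ∈ τ? Yes.
Axiom (T2/T3): check pairwise unions and intersections of members of τ.
Counterexample for (T3): {p59, p60, p62} ∩ {p59, p61, p62} = {p59, p62} ∉ τ. Therefore τ is NOT a topology.


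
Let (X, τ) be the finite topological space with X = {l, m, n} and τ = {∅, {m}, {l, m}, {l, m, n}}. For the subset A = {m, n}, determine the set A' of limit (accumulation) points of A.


A' = {l, n}

For each x ∈ X, list the open sets U ∈ τ with x ∈ U, then check whether U ∩ (A ∖ {x}) ≠ ∅ for every such U.
  x = l: opens ∋ x are {l, m}, {l, m, n}; each meets A ∖ {l}, so x IS a limit point.
  x = m: open {m} ∋ x has {m} ∩ (A ∖ {m}) = ∅, so x is NOT a limit point.
  x = n: opens ∋ x are {l, m, n}; each meets A ∖ {n}, so x IS a limit point.
Collecting: A' = {l, n}.


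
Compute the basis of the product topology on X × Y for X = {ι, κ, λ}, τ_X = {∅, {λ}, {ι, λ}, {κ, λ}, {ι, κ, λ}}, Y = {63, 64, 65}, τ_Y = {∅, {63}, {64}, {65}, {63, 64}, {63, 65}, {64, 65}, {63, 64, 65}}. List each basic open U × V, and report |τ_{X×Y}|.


Basis B = {∅ × ∅, {λ} × {63}, {λ} × {64}, {λ} × {65}, {ι, λ} × {63}, {ι, λ} × {64}, {ι, λ} × {65}, {κ, λ} × {63}, {κ, λ} × {64}, {κ, λ} × {65}, {λ} × {63, 64}, {λ} × {63, 65}, {λ} × {64, 65}, {ι, κ, λ} × {63}, {ι, κ, λ} × {64}, {ι, κ, λ} × {65}, {λ} × {63, 64, 65}, {ι, λ} × {63, 64}, {ι, λ} × {63, 65}, {ι, λ} × {64, 65}, {κ, λ} × {63, 64}, {κ, λ} × {63, 65}, {κ, λ} × {64, 65}, {ι, λ} × {63, 64, 65}, {ι, κ, λ} × {63, 64}, {ι, κ, λ} × {63, 65}, {ι, κ, λ} × {64, 65}, {κ, λ} × {63, 64, 65}, {ι, κ, λ} × {63, 64, 65}}; |τ_{X×Y}| = 125.

Enumerate products U × V with U ∈ τ_X, V ∈ τ_Y (deduplicated):
  ∅ × ∅ = {} (∅)
  {λ} × {63} = {(λ,63)}
  {λ} × {64} = {(λ,64)}
  {λ} × {65} = {(λ,65)}
  {ι, λ} × {63} = {(ι,63), (λ,63)}
  {ι, λ} × {64} = {(ι,64), (λ,64)}
  {ι, λ} × {65} = {(ι,65), (λ,65)}
  {κ, λ} × {63} = {(κ,63), (λ,63)}
  {κ, λ} × {64} = {(κ,64), (λ,64)}
  {κ, λ} × {65} = {(κ,65), (λ,65)}
  {λ} × {63, 64} = {(λ,63), (λ,64)}
  {λ} × {63, 65} = {(λ,63), (λ,65)}
  {λ} × {64, 65} = {(λ,64), (λ,65)}
  {ι, κ, λ} × {63} = {(ι,63), (κ,63), (λ,63)}
  {ι, κ, λ} × {64} = {(ι,64), (κ,64), (λ,64)}
  {ι, κ, λ} × {65} = {(ι,65), (κ,65), (λ,65)}
  {λ} × {63, 64, 65} = {(λ,63), (λ,64), (λ,65)}
  {ι, λ} × {63, 64} = {(ι,63), (ι,64), (λ,63), (λ,64)}
  {ι, λ} × {63, 65} = {(ι,63), (ι,65), (λ,63), (λ,65)}
  {ι, λ} × {64, 65} = {(ι,64), (ι,65), (λ,64), (λ,65)}
  {κ, λ} × {63, 64} = {(κ,63), (κ,64), (λ,63), (λ,64)}
  {κ, λ} × {63, 65} = {(κ,63), (κ,65), (λ,63), (λ,65)}
  {κ, λ} × {64, 65} = {(κ,64), (κ,65), (λ,64), (λ,65)}
  {ι, λ} × {63, 64, 65} = {(ι,63), (ι,64), (ι,65), (λ,63), (λ,64), (λ,65)}
  {ι, κ, λ} × {63, 64} = {(ι,63), (ι,64), (κ,63), (κ,64), (λ,63), (λ,64)}
  {ι, κ, λ} × {63, 65} = {(ι,63), (ι,65), (κ,63), (κ,65), (λ,63), (λ,65)}
  {ι, κ, λ} × {64, 65} = {(ι,64), (ι,65), (κ,64), (κ,65), (λ,64), (λ,65)}
  {κ, λ} × {63, 64, 65} = {(κ,63), (κ,64), (κ,65), (λ,63), (λ,64), (λ,65)}
  {ι, κ, λ} × {63, 64, 65} = {(ι,63), (ι,64), (ι,65), (κ,63), (κ,64), (κ,65), (λ,63), (λ,64), (λ,65)}
These 29 distinct sets form the basis B.
Close under arbitrary unions to get τ_{X×Y}; counting gives |τ_{X×Y}| = 125.


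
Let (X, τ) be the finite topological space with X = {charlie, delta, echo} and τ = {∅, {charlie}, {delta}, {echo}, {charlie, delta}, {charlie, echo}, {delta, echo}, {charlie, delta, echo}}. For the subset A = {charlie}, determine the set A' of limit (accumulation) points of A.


A' = ∅

For each x ∈ X, list the open sets U ∈ τ with x ∈ U, then check whether U ∩ (A ∖ {x}) ≠ ∅ for every such U.
  x = charlie: open {charlie} ∋ x has {charlie} ∩ (A ∖ {charlie}) = ∅, so x is NOT a limit point.
  x = delta: open {delta} ∋ x has {delta} ∩ (A ∖ {delta}) = ∅, so x is NOT a limit point.
  x = echo: open {echo} ∋ x has {echo} ∩ (A ∖ {echo}) = ∅, so x is NOT a limit point.
Collecting: A' = ∅.


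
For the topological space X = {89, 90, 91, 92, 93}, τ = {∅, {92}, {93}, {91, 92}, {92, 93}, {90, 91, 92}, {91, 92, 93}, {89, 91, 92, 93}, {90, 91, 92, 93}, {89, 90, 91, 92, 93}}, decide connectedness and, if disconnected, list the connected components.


(X, τ) is connected.

Find clopen sets (U ∈ τ with X ∖ U ∈ τ):
  U = ∅, X ∖ U = {89, 90, 91, 92, 93} — both open, so U is clopen.
  U = {89, 90, 91, 92, 93}, X ∖ U = ∅ — both open, so U is clopen.
Only trivial clopens (∅ and X) exist, so (X, τ) is connected.
Compute connected components by grouping points that agree on all clopens:
  component: {89, 90, 91, 92, 93}


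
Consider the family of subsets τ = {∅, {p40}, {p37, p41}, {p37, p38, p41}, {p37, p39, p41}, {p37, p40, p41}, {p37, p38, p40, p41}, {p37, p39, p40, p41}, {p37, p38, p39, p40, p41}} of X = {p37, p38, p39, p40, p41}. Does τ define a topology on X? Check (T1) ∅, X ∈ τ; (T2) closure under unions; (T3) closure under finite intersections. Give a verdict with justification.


τ is NOT a topology on X.

Axiom (T1): ∅ ∈ τ? Yes; X ∈ τ? Yes.
Axiom (T2/T3): check pairwise unions and intersections of members of τ.
Counterexample for (T2): {p37, p38, p41} ∪ {p37, p39, p41} = {p37, p38, p39, p41} ∉ τ. Therefore τ is NOT a topology.


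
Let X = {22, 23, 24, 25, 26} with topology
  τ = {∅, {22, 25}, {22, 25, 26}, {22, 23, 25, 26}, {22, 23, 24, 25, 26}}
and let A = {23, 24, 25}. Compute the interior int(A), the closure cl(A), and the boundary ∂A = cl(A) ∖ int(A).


int(A) = ∅, cl(A) = {22, 23, 24, 25, 26}, ∂A = {22, 23, 24, 25, 26}.

Closed sets in (X, τ) are complements of opens:
  closed(X, τ) = {∅, {24}, {23, 24}, {23, 24, 26}, {22, 23, 24, 25, 26}}.
int(A) = ⋃ {U ∈ τ : U ⊆ A}. Opens contained in A: ∅.
Taking the union of these: int(A) = ∅.
cl(A) = ⋂ {C closed : A ⊆ C}. Closed sets containing A: {22, 23, 24, 25, 26}.
Intersecting these: cl(A) = {22, 23, 24, 25, 26}.
∂A = cl(A) ∖ int(A) = {22, 23, 24, 25, 26} ∖ ∅ = {22, 23, 24, 25, 26}.


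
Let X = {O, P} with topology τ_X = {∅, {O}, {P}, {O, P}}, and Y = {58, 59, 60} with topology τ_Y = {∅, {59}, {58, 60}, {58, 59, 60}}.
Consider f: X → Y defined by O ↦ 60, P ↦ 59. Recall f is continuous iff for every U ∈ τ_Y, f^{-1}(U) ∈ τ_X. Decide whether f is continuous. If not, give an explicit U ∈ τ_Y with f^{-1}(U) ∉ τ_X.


f IS continuous.

Compute f^{-1}(U) for each U ∈ τ_Y:
  U = ∅: f^{-1}(U) = ∅ ∈ τ_X ✓.
  U = {59}: f^{-1}(U) = {P} ∈ τ_X ✓.
  U = {58, 60}: f^{-1}(U) = {O} ∈ τ_X ✓.
  U = {58, 59, 60}: f^{-1}(U) = {O, P} ∈ τ_X ✓.
Every preimage lies in τ_X, so f IS continuous.


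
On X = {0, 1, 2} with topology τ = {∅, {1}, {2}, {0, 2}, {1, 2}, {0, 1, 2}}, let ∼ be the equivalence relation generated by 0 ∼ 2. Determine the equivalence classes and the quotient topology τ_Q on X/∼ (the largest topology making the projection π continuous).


X/∼ = {[0=2], [1]}; |τ_Q| = 4.

Equivalence classes: [0=2], [1].
Quotient map π: X → X/∼ sends 0 ↦ [0=2], 1 ↦ [1], 2 ↦ [0=2].
For each subset V ⊆ X/∼, compute π^{-1}(V) ⊆ X and check whether π^{-1}(V) ∈ τ. V is open in τ_Q iff π^{-1}(V) ∈ τ.
  V = {}: π^{-1}(V) = ∅ ∈ τ ✓.
  V = {[0=2]}: π^{-1}(V) = {0, 2} ∈ τ ✓.
  V = {[1]}: π^{-1}(V) = {1} ∈ τ ✓.
  V = {[0=2], [1]}: π^{-1}(V) = {0, 1, 2} ∈ τ ✓.
Open sets in the quotient: τ_Q = {{}, {[0=2]}, {[1]}, {[0=2], [1]}} (4 elements).


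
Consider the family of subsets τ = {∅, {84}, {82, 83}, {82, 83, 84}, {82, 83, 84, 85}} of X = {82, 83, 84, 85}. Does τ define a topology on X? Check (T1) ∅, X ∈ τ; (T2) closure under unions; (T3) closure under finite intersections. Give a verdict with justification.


τ IS a topology on X.

Axiom (T1): ∅ ∈ τ? Yes; X ∈ τ? Yes.
Axiom (T2/T3): check pairwise unions and intersections of members of τ.
All pairwise intersections and unions checked — each lies in τ. Therefore τ satisfies (T1), (T2), (T3): it IS a topology on X.


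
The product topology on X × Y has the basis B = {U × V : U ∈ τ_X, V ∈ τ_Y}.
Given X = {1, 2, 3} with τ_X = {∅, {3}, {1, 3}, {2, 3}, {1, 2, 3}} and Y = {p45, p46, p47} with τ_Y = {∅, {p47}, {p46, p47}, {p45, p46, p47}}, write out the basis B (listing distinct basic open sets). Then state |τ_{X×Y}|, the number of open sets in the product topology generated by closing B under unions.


Basis B = {∅ × ∅, {3} × {p47}, {1, 3} × {p47}, {2, 3} × {p47}, {3} × {p46, p47}, {1, 2, 3} × {p47}, {3} × {p45, p46, p47}, {1, 3} × {p46, p47}, {2, 3} × {p46, p47}, {1, 3} × {p45, p46, p47}, {1, 2, 3} × {p46, p47}, {2, 3} × {p45, p46, p47}, {1, 2, 3} × {p45, p46, p47}}; |τ_{X×Y}| = 30.

Enumerate products U × V with U ∈ τ_X, V ∈ τ_Y (deduplicated):
  ∅ × ∅ = {} (∅)
  {3} × {p47} = {(3,p47)}
  {1, 3} × {p47} = {(1,p47), (3,p47)}
  {2, 3} × {p47} = {(2,p47), (3,p47)}
  {3} × {p46, p47} = {(3,p46), (3,p47)}
  {1, 2, 3} × {p47} = {(1,p47), (2,p47), (3,p47)}
  {3} × {p45, p46, p47} = {(3,p45), (3,p46), (3,p47)}
  {1, 3} × {p46, p47} = {(1,p46), (1,p47), (3,p46), (3,p47)}
  {2, 3} × {p46, p47} = {(2,p46), (2,p47), (3,p46), (3,p47)}
  {1, 3} × {p45, p46, p47} = {(1,p45), (1,p46), (1,p47), (3,p45), (3,p46), (3,p47)}
  {1, 2, 3} × {p46, p47} = {(1,p46), (1,p47), (2,p46), (2,p47), (3,p46), (3,p47)}
  {2, 3} × {p45, p46, p47} = {(2,p45), (2,p46), (2,p47), (3,p45), (3,p46), (3,p47)}
  {1, 2, 3} × {p45, p46, p47} = {(1,p45), (1,p46), (1,p47), (2,p45), (2,p46), (2,p47), (3,p45), (3,p46), (3,p47)}
These 13 distinct sets form the basis B.
Close under arbitrary unions to get τ_{X×Y}; counting gives |τ_{X×Y}| = 30.


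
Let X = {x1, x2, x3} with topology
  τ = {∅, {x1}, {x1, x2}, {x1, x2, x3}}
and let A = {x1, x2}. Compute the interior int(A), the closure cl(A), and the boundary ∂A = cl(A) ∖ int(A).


int(A) = {x1, x2}, cl(A) = {x1, x2, x3}, ∂A = {x3}.

Closed sets in (X, τ) are complements of opens:
  closed(X, τ) = {∅, {x3}, {x2, x3}, {x1, x2, x3}}.
int(A) = ⋃ {U ∈ τ : U ⊆ A}. Opens contained in A: ∅, {x1}, {x1, x2}.
Taking the union of these: int(A) = {x1, x2}.
cl(A) = ⋂ {C closed : A ⊆ C}. Closed sets containing A: {x1, x2, x3}.
Intersecting these: cl(A) = {x1, x2, x3}.
∂A = cl(A) ∖ int(A) = {x1, x2, x3} ∖ {x1, x2} = {x3}.


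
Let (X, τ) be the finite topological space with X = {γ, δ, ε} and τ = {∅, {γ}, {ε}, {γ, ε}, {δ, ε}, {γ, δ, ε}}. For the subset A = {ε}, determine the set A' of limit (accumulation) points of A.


A' = {δ}

For each x ∈ X, list the open sets U ∈ τ with x ∈ U, then check whether U ∩ (A ∖ {x}) ≠ ∅ for every such U.
  x = γ: open {γ} ∋ x has {γ} ∩ (A ∖ {γ}) = ∅, so x is NOT a limit point.
  x = δ: opens ∋ x are {δ, ε}, {γ, δ, ε}; each meets A ∖ {δ}, so x IS a limit point.
  x = ε: open {ε} ∋ x has {ε} ∩ (A ∖ {ε}) = ∅, so x is NOT a limit point.
Collecting: A' = {δ}.


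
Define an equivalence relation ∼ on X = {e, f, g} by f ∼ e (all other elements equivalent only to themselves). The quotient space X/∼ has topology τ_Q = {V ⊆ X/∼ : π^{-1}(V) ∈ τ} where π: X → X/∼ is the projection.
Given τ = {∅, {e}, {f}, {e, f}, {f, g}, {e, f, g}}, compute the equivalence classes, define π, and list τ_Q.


X/∼ = {[e=f], [g]}; |τ_Q| = 3.

Equivalence classes: [e=f], [g].
Quotient map π: X → X/∼ sends e ↦ [e=f], f ↦ [e=f], g ↦ [g].
For each subset V ⊆ X/∼, compute π^{-1}(V) ⊆ X and check whether π^{-1}(V) ∈ τ. V is open in τ_Q iff π^{-1}(V) ∈ τ.
  V = {}: π^{-1}(V) = ∅ ∈ τ ✓.
  V = {[e=f]}: π^{-1}(V) = {e, f} ∈ τ ✓.
  V = {[g]}: π^{-1}(V) = {g} ∉ τ ✗.
  V = {[e=f], [g]}: π^{-1}(V) = {e, f, g} ∈ τ ✓.
Open sets in the quotient: τ_Q = {{}, {[e=f]}, {[e=f], [g]}} (3 elements).


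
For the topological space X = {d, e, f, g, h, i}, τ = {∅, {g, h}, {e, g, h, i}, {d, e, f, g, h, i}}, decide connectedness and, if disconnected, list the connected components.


(X, τ) is connected.

Find clopen sets (U ∈ τ with X ∖ U ∈ τ):
  U = ∅, X ∖ U = {d, e, f, g, h, i} — both open, so U is clopen.
  U = {d, e, f, g, h, i}, X ∖ U = ∅ — both open, so U is clopen.
Only trivial clopens (∅ and X) exist, so (X, τ) is connected.
Compute connected components by grouping points that agree on all clopens:
  component: {d, e, f, g, h, i}
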